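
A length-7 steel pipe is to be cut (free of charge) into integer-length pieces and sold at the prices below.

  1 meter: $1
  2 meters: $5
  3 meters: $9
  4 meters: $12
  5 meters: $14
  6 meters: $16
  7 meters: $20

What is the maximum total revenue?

Let best[k] be the best obtainable value from length k. For each k, try every first piece i and keep the best of price[i] + best[k−i].
best[1] = 1
best[2] = 5
best[3] = 9
best[4] = 12
best[5] = 14  (first piece 2, then best[3]=9)
best[6] = 18  (first piece 3, then best[3]=9)
best[7] = 21  (first piece 3, then best[4]=12)
One optimal cutting: 4 + 3 → $12 + $9 = $21.

21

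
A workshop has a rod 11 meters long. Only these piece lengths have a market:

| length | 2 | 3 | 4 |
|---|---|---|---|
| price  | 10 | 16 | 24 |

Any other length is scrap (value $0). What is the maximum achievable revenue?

64

Build r[k] bottom-up: r[k] = max over allowed piece i of (p[i] + r[k−i]).
r[1] = 0
r[2] = 10
r[3] = max(10+0, 16+0) = 16
r[4] = max(10+10, 16+0, 24+0) = 24
r[5] = max(10+16, 16+10, 24+0) = 26
r[6] = max(10+24, 16+16, 24+10) = 34
r[7] = max(10+26, 16+24, 24+16) = 40
r[8] = max(10+34, 16+26, 24+24) = 48
r[9] = max(10+40, 16+34, 24+26) = 50
r[10] = max(10+48, 16+40, 24+34) = 58
r[11] = max(10+50, 16+48, 24+40) = 64
One optimal cutting: 4 + 4 + 3 → $64.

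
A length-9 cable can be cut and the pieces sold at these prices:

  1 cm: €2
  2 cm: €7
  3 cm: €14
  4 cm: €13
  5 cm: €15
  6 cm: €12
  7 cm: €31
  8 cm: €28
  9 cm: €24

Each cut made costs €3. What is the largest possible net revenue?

Consider every possible first cut. r[k] is the best of p[i]+r[k−i] over all sellable i≤k, charging 3 whenever i<k.
r[1] = 2
r[2] = 7
r[3] = 14
r[4] = 13  (first piece 1, then r[3]=14)
r[5] = 18  (first piece 2, then r[3]=14)
r[6] = 25  (first piece 3, then r[3]=14)
r[7] = 31
r[8] = 30  (first piece 1, then r[7]=31)
r[9] = 36  (first piece 3, then r[6]=25)
One optimal plan: pieces 3 + 3 + 3 (2 cuts) → €42 − €6 = €36.

36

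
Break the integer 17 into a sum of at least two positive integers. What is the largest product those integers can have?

486

Fill f[k] for k=2..17: at each k try every first piece i and multiply by the better of (k−i) uncut or f[k−i].
f[2] = 1·max(1,0) = 1·1 = 1
f[3] = 1·max(2,1) = 1·2 = 2
f[4] = 2·max(2,1) = 2·2 = 4
f[5] = 2·max(3,2) = 2·3 = 6
f[6] = 3·max(3,2) = 3·3 = 9
f[7] = 2·max(5,6) = 2·6 = 12
f[8] = 2·max(6,9) = 2·9 = 18
f[9] = 3·max(6,9) = 3·9 = 27
f[10] = 2·max(8,18) = 2·18 = 36
f[11] = 2·max(9,27) = 2·27 = 54
f[12] = 3·max(9,27) = 3·27 = 81
f[13] = 2·max(11,54) = 2·54 = 108
f[14] = 2·max(12,81) = 2·81 = 162
f[15] = 3·max(12,81) = 3·81 = 243
f[16] = 2·max(14,162) = 2·162 = 324
f[17] = 2·max(15,243) = 2·243 = 486
One optimal split: 3 + 3 + 3 + 3 + 3 + 2; product 3·3·3·3·3·2 = 486.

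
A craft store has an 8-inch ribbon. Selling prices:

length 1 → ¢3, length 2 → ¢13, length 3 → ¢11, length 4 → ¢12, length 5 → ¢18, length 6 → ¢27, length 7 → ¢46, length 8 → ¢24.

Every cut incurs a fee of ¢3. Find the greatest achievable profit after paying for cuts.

46

Consider every possible first cut. r[k] is the best of p[i]+r[k−i] over all sellable i≤k, charging 3 whenever i<k.
r[1] = 3
r[2] = max(3+3-3, 13+0) = 13
r[3] = max(3+13-3, 13+3-3, 11+0) = 13
r[4] = max(3+13-3, 13+13-3, 11+3-3, 12+0) = 23
r[5] = max(3+23-3, 13+13-3, 11+13-3, 12+3-3, 18+0) = 23
r[6] = max(3+23-3, 13+23-3, 11+13-3, 12+13-3, 18+3-3, 27+0) = 33
r[7] = max(3+33-3, 13+23-3, 11+23-3, …, 27+3-3, 46+0) = 46
r[8] = max(3+46-3, 13+33-3, 11+23-3, …, 46+3-3, 24+0) = 46
One optimal plan: pieces 7 + 1 (1 cut) → ¢49 − ¢3 = ¢46.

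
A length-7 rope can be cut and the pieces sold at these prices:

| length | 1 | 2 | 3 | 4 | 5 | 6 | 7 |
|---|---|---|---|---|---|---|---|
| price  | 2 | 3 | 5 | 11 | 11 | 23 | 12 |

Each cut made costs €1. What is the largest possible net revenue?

24

Let v[k] be the best obtainable value from length k. For each k, try every first piece i and keep the best of price[i] + v[k−i] minus the 1 cut fee when i<k.
v[1] = 2
v[2] = 3  (first piece 1, then v[1]=2)
v[3] = 5
v[4] = 11
v[5] = 12  (first piece 1, then v[4]=11)
v[6] = 23
v[7] = 24  (first piece 1, then v[6]=23)
One optimal plan: pieces 6 + 1 (1 cut) → €25 − €1 = €24.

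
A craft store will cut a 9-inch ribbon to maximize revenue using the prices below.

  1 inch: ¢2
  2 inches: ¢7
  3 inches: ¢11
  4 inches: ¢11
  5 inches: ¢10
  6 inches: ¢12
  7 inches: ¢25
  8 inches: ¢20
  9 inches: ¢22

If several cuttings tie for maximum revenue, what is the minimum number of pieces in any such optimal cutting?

3

Let r[k] be the best obtainable value from length k. For each k, try every first piece i and keep the best of price[i] + r[k−i].
r[1] = 2
r[2] = 7
r[3] = 11
r[4] = 14  (first piece 2, then r[2]=7)
r[5] = 18  (first piece 2, then r[3]=11)
r[6] = 22  (first piece 3, then r[3]=11)
r[7] = 25  (first piece 2, then r[5]=18)
r[8] = 29  (first piece 2, then r[6]=22)
r[9] = 33  (first piece 3, then r[6]=22)
Maximum revenue is ¢33.
Now minimize piece count subject to staying optimal: for each k, pieces[k] = 1 + min over i with p[i]+r[k−i]=r[k] of pieces[k−i].
pieces[6] = 2
pieces[7] = 1
pieces[8] = 3
pieces[9] = 3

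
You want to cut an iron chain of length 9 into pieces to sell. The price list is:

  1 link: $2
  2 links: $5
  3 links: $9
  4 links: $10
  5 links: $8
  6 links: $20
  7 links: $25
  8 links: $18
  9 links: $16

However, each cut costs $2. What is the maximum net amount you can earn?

28

Consider every possible first cut. r[k] is the best of p[i]+r[k−i] over all sellable i≤k, charging 2 whenever i<k.
r[1] = 2
r[2] = 5
r[3] = 9
r[4] = 10
r[5] = 12  (first piece 2, then r[3]=9)
r[6] = 20
r[7] = 25
r[8] = 25  (first piece 1, then r[7]=25)
r[9] = 28  (first piece 2, then r[7]=25)
One optimal plan: pieces 7 + 2 (1 cut) → $30 − $2 = $28.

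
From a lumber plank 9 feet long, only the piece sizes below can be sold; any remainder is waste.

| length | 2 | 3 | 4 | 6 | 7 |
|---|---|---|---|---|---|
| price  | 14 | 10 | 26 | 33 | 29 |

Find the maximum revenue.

Let f[k] be the best obtainable value from length k. For each k, try every first piece i and keep the best of price[i] + f[k−i].
f[1] = 0
f[2] = 14
f[3] = max(14+0, 10+0) = 14
f[4] = max(14+14, 10+0, 26+0) = 28
f[5] = max(14+14, 10+14, 26+0) = 28
f[6] = max(14+28, 10+14, 26+14, 33+0) = 42
f[7] = max(14+28, 10+28, 26+14, 33+0, 29+0) = 42
f[8] = max(14+42, 10+28, 26+28, 33+14, 29+0) = 56
f[9] = max(14+42, 10+42, 26+28, 33+14, 29+14) = 56
One optimal cutting: pieces 2 + 2 + 2 + 2 with 1 foot of scrap → $56.

56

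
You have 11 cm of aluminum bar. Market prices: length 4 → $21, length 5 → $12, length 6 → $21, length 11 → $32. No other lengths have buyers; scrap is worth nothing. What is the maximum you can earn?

42

Consider every possible first cut. best[k] is the best of p[i]+best[k−i] over all sellable i≤k.
best[1] = 0
best[2] = 0
best[3] = 0
best[4] = 21
best[5] = max(21+0, 12+0) = 21
best[6] = max(21+0, 12+0, 21+0) = 21
best[7] = max(21+0, 12+0, 21+0) = 21
best[8] = max(21+21, 12+0, 21+0) = 42
best[9] = max(21+21, 12+21, 21+0) = 42
best[10] = max(21+21, 12+21, 21+21) = 42
best[11] = max(21+21, 12+21, 21+21, 32+0) = 42
One optimal cutting: pieces 4 + 4 with 3 cm of scrap → $42.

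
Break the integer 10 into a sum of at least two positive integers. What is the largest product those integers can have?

Define f[k] = max over 1≤i<k of i · max(k−i, f[k−i]); the inner max lets the remainder stay uncut if that's better.
f[2] = 1×max(1,0) = 1×1 = 1
f[3] = 1×max(2,1) = 1×2 = 2
f[4] = 2×max(2,1) = 2×2 = 4
f[5] = 2×max(3,2) = 2×3 = 6
f[6] = 3×max(3,2) = 3×3 = 9
f[7] = 2×max(5,6) = 2×6 = 12
f[8] = 2×max(6,9) = 2×9 = 18
f[9] = 3×max(6,9) = 3×9 = 27
f[10] = 2×max(8,18) = 2×18 = 36
One optimal split: 3 + 3 + 2 + 2; product 3×3×2×2 = 36.

36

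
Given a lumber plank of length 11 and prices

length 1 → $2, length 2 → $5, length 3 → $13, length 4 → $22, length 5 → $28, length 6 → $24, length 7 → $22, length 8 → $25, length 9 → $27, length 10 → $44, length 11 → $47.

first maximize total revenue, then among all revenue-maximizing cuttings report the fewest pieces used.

3

Build r[k] bottom-up: r[k] = max over allowed piece i of (p[i] + r[k−i]).
r[1] = 2
r[2] = 5
r[3] = 13
r[4] = 22
r[5] = 28
r[6] = 30  (first piece 1, then r[5]=28)
r[7] = 35  (first piece 3, then r[4]=22)
r[8] = 44  (first piece 4, then r[4]=22)
r[9] = 50  (first piece 4, then r[5]=28)
r[10] = 56  (first piece 5, then r[5]=28)
r[11] = 58  (first piece 1, then r[10]=56)
Maximum revenue is $58.
Now minimize piece count subject to staying optimal: for each k, pieces[k] = 1 + min over i with p[i]+r[k−i]=r[k] of pieces[k−i].
pieces[8] = 2
pieces[9] = 2
pieces[10] = 2
pieces[11] = 3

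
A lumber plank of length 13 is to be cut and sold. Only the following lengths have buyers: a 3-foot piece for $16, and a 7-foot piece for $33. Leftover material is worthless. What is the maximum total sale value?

65

Consider every possible first cut. r[k] is the best of p[i]+r[k−i] over all sellable i≤k.
r[1] = 0
r[2] = 0
r[3] = 16
r[4] = 16
r[5] = 16
r[6] = 32  (first piece 3, then r[3]=16)
r[7] = 33
r[8] = 33
r[9] = 48  (first piece 3, then r[6]=32)
r[10] = 49  (first piece 3, then r[7]=33)
r[11] = 49
r[12] = 64  (first piece 3, then r[9]=48)
r[13] = 65  (first piece 3, then r[10]=49)
One optimal cutting: 7 + 3 + 3 → $65.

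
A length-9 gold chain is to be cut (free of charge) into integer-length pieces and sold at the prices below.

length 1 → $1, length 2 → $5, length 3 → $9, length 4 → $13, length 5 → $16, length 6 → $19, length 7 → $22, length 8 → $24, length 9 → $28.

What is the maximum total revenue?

Consider every possible first cut. r[k] is the best of p[i]+r[k−i] over all sellable i≤k.
r[1] = 1
r[2] = 5
r[3] = 9
r[4] = 13
r[5] = 16
r[6] = 19
r[7] = 22  (first piece 3, then r[4]=13)
r[8] = 26  (first piece 4, then r[4]=13)
r[9] = 29  (first piece 4, then r[5]=16)
One optimal cutting: 5 + 4 → $16 + $13 = $29.

29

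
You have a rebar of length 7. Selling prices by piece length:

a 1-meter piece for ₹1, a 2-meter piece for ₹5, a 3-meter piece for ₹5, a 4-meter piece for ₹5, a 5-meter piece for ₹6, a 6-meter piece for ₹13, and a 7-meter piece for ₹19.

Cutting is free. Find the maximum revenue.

19

Build R[k] bottom-up: R[k] = max over allowed piece i of (p[i] + R[k−i]).
R[1] = 1
R[2] = max(1+1, 5+0) = 5
R[3] = max(1+5, 5+1, 5+0) = 6
R[4] = max(1+6, 5+5, 5+1, 5+0) = 10
R[5] = max(1+10, 5+6, 5+5, 5+1, 6+0) = 11
R[6] = max(1+11, 5+10, 5+6, 5+5, 6+1, 13+0) = 15
R[7] = max(1+15, 5+11, 5+10, …, 13+1, 19+0) = 19
Best is to sell the whole 7-meter piece uncut for ₹19.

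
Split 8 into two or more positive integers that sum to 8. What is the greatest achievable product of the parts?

Let m[k] be the best product for length k (with at least one cut). For each first piece i, the rest contributes max(k−i, m[k−i]).
m[2] = 1×max(1,0) = 1×1 = 1
m[3] = 1×max(2,1) = 1×2 = 2
m[4] = 2×max(2,1) = 2×2 = 4
m[5] = 2×max(3,2) = 2×3 = 6
m[6] = 3×max(3,2) = 3×3 = 9
m[7] = 2×max(5,6) = 2×6 = 12
m[8] = 2×max(6,9) = 2×9 = 18
One optimal split: 3 + 3 + 2; product 3×3×2 = 18.

18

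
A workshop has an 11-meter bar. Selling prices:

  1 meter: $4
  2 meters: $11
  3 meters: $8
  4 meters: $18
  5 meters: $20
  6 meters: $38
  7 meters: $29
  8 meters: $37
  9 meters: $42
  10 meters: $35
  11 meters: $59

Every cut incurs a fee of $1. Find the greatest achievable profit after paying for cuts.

61

Consider every possible first cut. v[k] is the best of p[i]+v[k−i] over all sellable i≤k, charging 1 whenever i<k.
v[1] = 4
v[2] = max(4+4-1, 11+0) = 11
v[3] = max(4+11-1, 11+4-1, 8+0) = 14
v[4] = max(4+14-1, 11+11-1, 8+4-1, 18+0) = 21
v[5] = max(4+21-1, 11+14-1, 8+11-1, 18+4-1, 20+0) = 24
v[6] = max(4+24-1, 11+21-1, 8+14-1, 18+11-1, 20+4-1, 38+0) = 38
v[7] = max(4+38-1, 11+24-1, 8+21-1, …, 38+4-1, 29+0) = 41
v[8] = max(4+41-1, 11+38-1, 8+24-1, …, 29+4-1, 37+0) = 48
v[9] = max(4+48-1, 11+41-1, 8+38-1, …, 37+4-1, 42+0) = 51
v[10] = max(4+51-1, 11+48-1, 8+41-1, …, 42+4-1, 35+0) = 58
v[11] = max(4+58-1, 11+51-1, 8+48-1, …, 35+4-1, 59+0) = 61
One optimal plan: pieces 6 + 2 + 2 + 1 (3 cuts) → $64 − $3 = $61.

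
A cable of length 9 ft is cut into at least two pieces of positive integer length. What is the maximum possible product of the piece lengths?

27

Fill P[k] for k=2..9: at each k try every first piece i and multiply by the better of (k−i) uncut or P[k−i].
P[2] = 1*max(1,0) = 1*1 = 1
P[3] = 1*max(2,1) = 1*2 = 2
P[4] = 2*max(2,1) = 2*2 = 4
P[5] = 2*max(3,2) = 2*3 = 6
P[6] = 3*max(3,2) = 3*3 = 9
P[7] = 2*max(5,6) = 2*6 = 12
P[8] = 2*max(6,9) = 2*9 = 18
P[9] = 3*max(6,9) = 3*9 = 27
One optimal split: 3 + 3 + 3; product 3*3*3 = 27.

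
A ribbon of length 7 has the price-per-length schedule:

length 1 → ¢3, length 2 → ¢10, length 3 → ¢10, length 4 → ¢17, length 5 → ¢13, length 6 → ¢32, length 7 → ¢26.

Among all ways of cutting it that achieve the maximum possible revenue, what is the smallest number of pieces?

2

Consider every possible first cut. r[k] is the best of p[i]+r[k−i] over all sellable i≤k.
r[1] = 3
r[2] = 10
r[3] = 13  (first piece 1, then r[2]=10)
r[4] = 20  (first piece 2, then r[2]=10)
r[5] = 23  (first piece 1, then r[4]=20)
r[6] = 32
r[7] = 35  (first piece 1, then r[6]=32)
Maximum revenue is ¢35.
Now minimize piece count subject to staying optimal: for each k, pieces[k] = 1 + min over i with p[i]+r[k−i]=r[k] of pieces[k−i].
pieces[4] = 2
pieces[5] = 3
pieces[6] = 1
pieces[7] = 2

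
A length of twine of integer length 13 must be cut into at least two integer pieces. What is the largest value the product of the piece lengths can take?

Fill f[k] for k=2..13: at each k try every first piece i and multiply by the better of (k−i) uncut or f[k−i].
f[2] = 1*max(1,0) = 1*1 = 1
f[3] = max(1*2, 2*1) = 2
f[4] = max(1*3, 2*2, 3*1) = 4
f[5] = max(1*4, 2*3, 3*2, 4*1) = 6
f[6] = max(1*6, 2*4, 3*3, 4*2, 5*1) = 9
f[7] = max(1*9, 2*6, 3*4, 4*3, 5*2, 6*1) = 12
f[8] = max(1*12, 2*9, 3*6, …, 6*2, 7*1) = 18
f[9] = max(1*18, 2*12, 3*9, …, 7*2, 8*1) = 27
f[10] = max(1*27, 2*18, 3*12, …, 8*2, 9*1) = 36
f[11] = max(1*36, 2*27, 3*18, …, 9*2, 10*1) = 54
f[12] = max(1*54, 2*36, 3*27, …, 10*2, 11*1) = 81
f[13] = max(1*81, 2*54, 3*36, …, 11*2, 12*1) = 108
One optimal split: 3 + 3 + 3 + 2 + 2; product 3*3*3*2*2 = 108.

108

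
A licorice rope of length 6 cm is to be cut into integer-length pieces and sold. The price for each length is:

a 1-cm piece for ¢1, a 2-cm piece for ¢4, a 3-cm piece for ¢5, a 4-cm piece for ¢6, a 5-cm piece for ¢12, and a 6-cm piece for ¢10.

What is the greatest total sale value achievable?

13

Consider every possible first cut. r[k] is the best of p[i]+r[k−i] over all sellable i≤k.
r[1] = 1
r[2] = 4
r[3] = 5  (first piece 1, then r[2]=4)
r[4] = 8  (first piece 2, then r[2]=4)
r[5] = 12
r[6] = 13  (first piece 1, then r[5]=12)
One optimal cutting: 5 + 1 → ¢12 + ¢1 = ¢13.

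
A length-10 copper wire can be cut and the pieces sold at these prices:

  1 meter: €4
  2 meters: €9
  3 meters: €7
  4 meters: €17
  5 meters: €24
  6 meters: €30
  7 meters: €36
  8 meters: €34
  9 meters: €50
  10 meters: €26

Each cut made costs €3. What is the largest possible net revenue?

51

Let net[k] be the best obtainable value from length k. For each k, try every first piece i and keep the best of price[i] + net[k−i] minus the 3 cut fee when i<k.
net[1] = 4
net[2] = 9
net[3] = 10  (first piece 1, then net[2]=9)
net[4] = 17
net[5] = 24
net[6] = 30
net[7] = 36
net[8] = 37  (first piece 1, then net[7]=36)
net[9] = 50
net[10] = 51  (first piece 1, then net[9]=50)
One optimal plan: pieces 9 + 1 (1 cut) → €54 − €3 = €51.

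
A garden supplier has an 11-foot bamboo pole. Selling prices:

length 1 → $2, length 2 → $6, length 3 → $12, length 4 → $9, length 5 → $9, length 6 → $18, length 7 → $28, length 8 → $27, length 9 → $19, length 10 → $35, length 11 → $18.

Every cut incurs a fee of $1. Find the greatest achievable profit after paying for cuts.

40

Build net[k] bottom-up: net[k] = max over allowed piece i of (p[i] + net[k−i]) − 1 per cut.
net[1] = 2
net[2] = 6
net[3] = 12
net[4] = 13  (first piece 1, then net[3]=12)
net[5] = 17  (first piece 2, then net[3]=12)
net[6] = 23  (first piece 3, then net[3]=12)
net[7] = 28
net[8] = 29  (first piece 1, then net[7]=28)
net[9] = 34  (first piece 3, then net[6]=23)
net[10] = 39  (first piece 3, then net[7]=28)
net[11] = 40  (first piece 1, then net[10]=39)
One optimal plan: pieces 7 + 3 + 1 (2 cuts) → $42 − $2 = $40.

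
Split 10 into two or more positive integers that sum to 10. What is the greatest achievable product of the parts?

36

Define P[k] = max over 1≤i<k of i · max(k−i, P[k−i]); the inner max lets the remainder stay uncut if that's better.
Small cases: P[2]=1, P[3]=2, P[4]=4, P[5]=6.
P[6] = 3×max(3,2) = 3×3 = 9
P[7] = 2×max(5,6) = 2×6 = 12
P[8] = 2×max(6,9) = 2×9 = 18
P[9] = 3×max(6,9) = 3×9 = 27
P[10] = 2×max(8,18) = 2×18 = 36
One optimal split: 3 + 3 + 2 + 2; product 3×3×2×2 = 36.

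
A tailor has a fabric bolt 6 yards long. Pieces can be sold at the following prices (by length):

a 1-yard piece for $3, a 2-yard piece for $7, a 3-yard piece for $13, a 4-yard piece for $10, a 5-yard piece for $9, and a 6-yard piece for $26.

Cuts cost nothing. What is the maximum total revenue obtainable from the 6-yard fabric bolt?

26

Build best[k] bottom-up: best[k] = max over allowed piece i of (p[i] + best[k−i]).
best[1] = 3
best[2] = 7
best[3] = 13
best[4] = 16  (first piece 1, then best[3]=13)
best[5] = 20  (first piece 2, then best[3]=13)
best[6] = 26  (first piece 3, then best[3]=13)
One optimal cutting: 3 + 3 → $13 + $13 = $26.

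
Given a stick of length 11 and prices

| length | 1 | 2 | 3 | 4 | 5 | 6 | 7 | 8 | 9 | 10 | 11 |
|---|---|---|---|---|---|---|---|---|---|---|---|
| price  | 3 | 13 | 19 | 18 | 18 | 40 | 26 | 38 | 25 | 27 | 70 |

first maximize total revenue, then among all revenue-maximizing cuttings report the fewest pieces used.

Build r[k] bottom-up: r[k] = max over allowed piece i of (p[i] + r[k−i]).
r[1] = 3
r[2] = max(3+3, 13+0) = 13
r[3] = max(3+13, 13+3, 19+0) = 19
r[4] = max(3+19, 13+13, 19+3, 18+0) = 26
r[5] = max(3+26, 13+19, 19+13, 18+3, 18+0) = 32
r[6] = max(3+32, 13+26, 19+19, 18+13, 18+3, 40+0) = 40
r[7] = max(3+40, 13+32, 19+26, …, 40+3, 26+0) = 45
r[8] = max(3+45, 13+40, 19+32, …, 26+3, 38+0) = 53
r[9] = max(3+53, 13+45, 19+40, …, 38+3, 25+0) = 59
r[10] = max(3+59, 13+53, 19+45, …, 25+3, 27+0) = 66
r[11] = max(3+66, 13+59, 19+53, …, 27+3, 70+0) = 72
Maximum revenue is €72.
Now minimize piece count subject to staying optimal: for each k, pieces[k] = 1 + min over i with p[i]+r[k−i]=r[k] of pieces[k−i].
pieces[8] = 2
pieces[9] = 2
pieces[10] = 3
pieces[11] = 3

3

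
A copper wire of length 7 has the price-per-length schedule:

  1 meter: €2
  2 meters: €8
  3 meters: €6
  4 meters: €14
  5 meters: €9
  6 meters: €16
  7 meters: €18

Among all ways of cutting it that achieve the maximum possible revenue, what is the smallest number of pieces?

4

Consider every possible first cut. r[k] is the best of p[i]+r[k−i] over all sellable i≤k.
r[1] = 2
r[2] = 8
r[3] = 10  (first piece 1, then r[2]=8)
r[4] = 16  (first piece 2, then r[2]=8)
r[5] = 18  (first piece 1, then r[4]=16)
r[6] = 24  (first piece 2, then r[4]=16)
r[7] = 26  (first piece 1, then r[6]=24)
Maximum revenue is €26.
Now minimize piece count subject to staying optimal: for each k, pieces[k] = 1 + min over i with p[i]+r[k−i]=r[k] of pieces[k−i].
pieces[4] = 2
pieces[5] = 3
pieces[6] = 3
pieces[7] = 4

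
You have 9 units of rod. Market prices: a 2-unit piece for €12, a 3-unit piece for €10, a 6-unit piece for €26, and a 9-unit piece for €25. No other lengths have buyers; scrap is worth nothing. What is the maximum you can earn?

Build f[k] bottom-up: f[k] = max over allowed piece i of (p[i] + f[k−i]).
f[1] = 0
f[2] = 12
f[3] = 12
f[4] = 24  (first piece 2, then f[2]=12)
f[5] = 24
f[6] = 36  (first piece 2, then f[4]=24)
f[7] = 36
f[8] = 48  (first piece 2, then f[6]=36)
f[9] = 48
One optimal cutting: pieces 2 + 2 + 2 + 2 with 1 unit of scrap → €48.

48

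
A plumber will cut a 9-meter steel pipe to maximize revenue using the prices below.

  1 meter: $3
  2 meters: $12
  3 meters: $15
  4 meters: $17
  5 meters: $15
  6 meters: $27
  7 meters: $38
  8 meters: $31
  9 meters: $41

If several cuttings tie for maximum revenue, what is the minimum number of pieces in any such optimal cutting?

4

Build r[k] bottom-up: r[k] = max over allowed piece i of (p[i] + r[k−i]).
r[1] = 3
r[2] = 12
r[3] = 15  (first piece 1, then r[2]=12)
r[4] = 24  (first piece 2, then r[2]=12)
r[5] = 27  (first piece 1, then r[4]=24)
r[6] = 36  (first piece 2, then r[4]=24)
r[7] = 39  (first piece 1, then r[6]=36)
r[8] = 48  (first piece 2, then r[6]=36)
r[9] = 51  (first piece 1, then r[8]=48)
Maximum revenue is $51.
Now minimize piece count subject to staying optimal: for each k, pieces[k] = 1 + min over i with p[i]+r[k−i]=r[k] of pieces[k−i].
pieces[6] = 3
pieces[7] = 3
pieces[8] = 4
pieces[9] = 4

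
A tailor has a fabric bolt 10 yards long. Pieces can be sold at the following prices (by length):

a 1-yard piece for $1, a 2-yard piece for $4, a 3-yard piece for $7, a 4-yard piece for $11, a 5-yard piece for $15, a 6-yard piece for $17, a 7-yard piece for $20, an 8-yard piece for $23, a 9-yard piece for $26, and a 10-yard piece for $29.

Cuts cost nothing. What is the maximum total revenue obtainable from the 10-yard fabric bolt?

30

Consider every possible first cut. best[k] is the best of p[i]+best[k−i] over all sellable i≤k.
best[1] = 1
best[2] = 4
best[3] = 7
best[4] = 11
best[5] = 15
best[6] = 17
best[7] = 20
best[8] = 23
best[9] = 26  (first piece 4, then best[5]=15)
best[10] = 30  (first piece 5, then best[5]=15)
One optimal cutting: 5 + 5 → $15 + $15 = $30.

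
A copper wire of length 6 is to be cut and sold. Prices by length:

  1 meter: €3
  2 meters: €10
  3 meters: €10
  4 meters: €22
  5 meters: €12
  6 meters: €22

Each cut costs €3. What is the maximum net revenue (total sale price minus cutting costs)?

29

Consider every possible first cut. v[k] is the best of p[i]+v[k−i] over all sellable i≤k, charging 3 whenever i<k.
v[1] = 3
v[2] = max(3+3-3, 10+0) = 10
v[3] = max(3+10-3, 10+3-3, 10+0) = 10
v[4] = max(3+10-3, 10+10-3, 10+3-3, 22+0) = 22
v[5] = max(3+22-3, 10+10-3, 10+10-3, 22+3-3, 12+0) = 22
v[6] = max(3+22-3, 10+22-3, 10+10-3, 22+10-3, 12+3-3, 22+0) = 29
One optimal plan: pieces 4 + 2 (1 cut) → €32 − €3 = €29.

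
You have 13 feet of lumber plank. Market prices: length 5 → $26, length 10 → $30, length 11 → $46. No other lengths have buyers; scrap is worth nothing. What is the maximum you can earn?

52

Let r[k] be the best obtainable value from length k. For each k, try every first piece i and keep the best of price[i] + r[k−i].
r[1] = 0
r[2] = 0
r[3] = 0
r[4] = 0
r[5] = 26
r[6] = 26
r[7] = 26
r[8] = 26
r[9] = 26
r[10] = max(26+26, 30+0) = 52
r[11] = max(26+26, 30+0, 46+0) = 52
r[12] = max(26+26, 30+0, 46+0) = 52
r[13] = max(26+26, 30+0, 46+0) = 52
One optimal cutting: pieces 5 + 5 with 3 feet of scrap → $52.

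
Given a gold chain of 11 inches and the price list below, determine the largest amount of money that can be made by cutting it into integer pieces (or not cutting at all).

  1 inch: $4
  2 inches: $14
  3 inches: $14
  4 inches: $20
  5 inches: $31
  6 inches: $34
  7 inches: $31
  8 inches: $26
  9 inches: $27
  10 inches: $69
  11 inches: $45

Build best[k] bottom-up: best[k] = max over allowed piece i of (p[i] + best[k−i]).
best[1] = 4
best[2] = max(4+4, 14+0) = 14
best[3] = max(4+14, 14+4, 14+0) = 18
best[4] = max(4+18, 14+14, 14+4, 20+0) = 28
best[5] = max(4+28, 14+18, 14+14, 20+4, 31+0) = 32
best[6] = max(4+32, 14+28, 14+18, 20+14, 31+4, 34+0) = 42
best[7] = max(4+42, 14+32, 14+28, …, 34+4, 31+0) = 46
best[8] = max(4+46, 14+42, 14+32, …, 31+4, 26+0) = 56
best[9] = max(4+56, 14+46, 14+42, …, 26+4, 27+0) = 60
best[10] = max(4+60, 14+56, 14+46, …, 27+4, 69+0) = 70
best[11] = max(4+70, 14+60, 14+56, …, 69+4, 45+0) = 74
One optimal cutting: 2 + 2 + 2 + 2 + 2 + 1 → $14 + $14 + $14 + $14 + $14 + $4 = $74.

74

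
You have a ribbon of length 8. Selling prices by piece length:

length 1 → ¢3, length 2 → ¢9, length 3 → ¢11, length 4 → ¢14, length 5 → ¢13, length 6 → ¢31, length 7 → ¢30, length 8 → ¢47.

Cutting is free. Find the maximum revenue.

47

Build v[k] bottom-up: v[k] = max over allowed piece i of (p[i] + v[k−i]).
v[1] = 3
v[2] = max(3+3, 9+0) = 9
v[3] = max(3+9, 9+3, 11+0) = 12
v[4] = max(3+12, 9+9, 11+3, 14+0) = 18
v[5] = max(3+18, 9+12, 11+9, 14+3, 13+0) = 21
v[6] = max(3+21, 9+18, 11+12, 14+9, 13+3, 31+0) = 31
v[7] = max(3+31, 9+21, 11+18, …, 31+3, 30+0) = 34
v[8] = max(3+34, 9+31, 11+21, …, 30+3, 47+0) = 47
Best is to sell the whole 8-inch piece uncut for ¢47.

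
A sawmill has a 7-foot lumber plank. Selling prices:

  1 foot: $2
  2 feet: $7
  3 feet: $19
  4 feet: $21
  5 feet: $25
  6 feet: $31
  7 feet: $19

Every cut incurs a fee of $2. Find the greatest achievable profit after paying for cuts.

Let net[k] be the best obtainable value from length k. For each k, try every first piece i and keep the best of price[i] + net[k−i] minus the 2 cut fee when i<k.
net[1] = 2
net[2] = max(2+2-2, 7+0) = 7
net[3] = max(2+7-2, 7+2-2, 19+0) = 19
net[4] = max(2+19-2, 7+7-2, 19+2-2, 21+0) = 21
net[5] = max(2+21-2, 7+19-2, 19+7-2, 21+2-2, 25+0) = 25
net[6] = max(2+25-2, 7+21-2, 19+19-2, 21+7-2, 25+2-2, 31+0) = 36
net[7] = max(2+36-2, 7+25-2, 19+21-2, …, 31+2-2, 19+0) = 38
One optimal plan: pieces 4 + 3 (1 cut) → $40 − $2 = $38.

38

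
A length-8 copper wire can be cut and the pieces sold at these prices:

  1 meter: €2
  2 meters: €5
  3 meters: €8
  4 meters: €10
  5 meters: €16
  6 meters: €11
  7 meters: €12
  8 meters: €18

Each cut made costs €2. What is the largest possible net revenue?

Build r[k] bottom-up: r[k] = max over allowed piece i of (p[i] + r[k−i]) − 2 per cut.
r[1] = 2
r[2] = max(2+2-2, 5+0) = 5
r[3] = max(2+5-2, 5+2-2, 8+0) = 8
r[4] = max(2+8-2, 5+5-2, 8+2-2, 10+0) = 10
r[5] = max(2+10-2, 5+8-2, 8+5-2, 10+2-2, 16+0) = 16
r[6] = max(2+16-2, 5+10-2, 8+8-2, 10+5-2, 16+2-2, 11+0) = 16
r[7] = max(2+16-2, 5+16-2, 8+10-2, …, 11+2-2, 12+0) = 19
r[8] = max(2+19-2, 5+16-2, 8+16-2, …, 12+2-2, 18+0) = 22
One optimal plan: pieces 5 + 3 (1 cut) → €24 − €2 = €22.

22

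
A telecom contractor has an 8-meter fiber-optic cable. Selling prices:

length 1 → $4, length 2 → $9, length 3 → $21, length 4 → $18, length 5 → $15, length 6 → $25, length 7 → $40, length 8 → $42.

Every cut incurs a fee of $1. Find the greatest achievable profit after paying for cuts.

Let net[k] be the best obtainable value from length k. For each k, try every first piece i and keep the best of price[i] + net[k−i] minus the 1 cut fee when i<k.
net[1] = 4
net[2] = max(4+4-1, 9+0) = 9
net[3] = max(4+9-1, 9+4-1, 21+0) = 21
net[4] = max(4+21-1, 9+9-1, 21+4-1, 18+0) = 24
net[5] = max(4+24-1, 9+21-1, 21+9-1, 18+4-1, 15+0) = 29
net[6] = max(4+29-1, 9+24-1, 21+21-1, 18+9-1, 15+4-1, 25+0) = 41
net[7] = max(4+41-1, 9+29-1, 21+24-1, …, 25+4-1, 40+0) = 44
net[8] = max(4+44-1, 9+41-1, 21+29-1, …, 40+4-1, 42+0) = 49
One optimal plan: pieces 3 + 3 + 2 (2 cuts) → $51 − $2 = $49.

49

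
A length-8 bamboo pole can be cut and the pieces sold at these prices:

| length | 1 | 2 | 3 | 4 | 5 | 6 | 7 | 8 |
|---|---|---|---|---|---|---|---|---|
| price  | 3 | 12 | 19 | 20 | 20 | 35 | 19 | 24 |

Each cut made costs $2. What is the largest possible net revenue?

46

Let net[k] be the best obtainable value from length k. For each k, try every first piece i and keep the best of price[i] + net[k−i] minus the 2 cut fee when i<k.
net[1] = 3
net[2] = max(3+3-2, 12+0) = 12
net[3] = max(3+12-2, 12+3-2, 19+0) = 19
net[4] = max(3+19-2, 12+12-2, 19+3-2, 20+0) = 22
net[5] = max(3+22-2, 12+19-2, 19+12-2, 20+3-2, 20+0) = 29
net[6] = max(3+29-2, 12+22-2, 19+19-2, 20+12-2, 20+3-2, 35+0) = 36
net[7] = max(3+36-2, 12+29-2, 19+22-2, …, 35+3-2, 19+0) = 39
net[8] = max(3+39-2, 12+36-2, 19+29-2, …, 19+3-2, 24+0) = 46
One optimal plan: pieces 3 + 3 + 2 (2 cuts) → $50 − $4 = $46.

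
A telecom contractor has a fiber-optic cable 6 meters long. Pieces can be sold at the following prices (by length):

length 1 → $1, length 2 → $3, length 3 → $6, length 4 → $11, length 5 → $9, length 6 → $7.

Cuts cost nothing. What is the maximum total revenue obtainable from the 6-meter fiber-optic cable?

14

Consider every possible first cut. v[k] is the best of p[i]+v[k−i] over all sellable i≤k.
v[1] = 1
v[2] = 3
v[3] = 6
v[4] = 11
v[5] = 12  (first piece 1, then v[4]=11)
v[6] = 14  (first piece 2, then v[4]=11)
One optimal cutting: 4 + 2 → $11 + $3 = $14.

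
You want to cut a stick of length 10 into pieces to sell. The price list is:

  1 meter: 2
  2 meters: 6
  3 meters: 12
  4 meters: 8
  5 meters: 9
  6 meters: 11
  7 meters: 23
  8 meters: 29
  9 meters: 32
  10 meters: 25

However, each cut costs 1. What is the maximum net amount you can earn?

Build net[k] bottom-up: net[k] = max over allowed piece i of (p[i] + net[k−i]) − 1 per cut.
net[1] = 2
net[2] = max(2+2-1, 6+0) = 6
net[3] = max(2+6-1, 6+2-1, 12+0) = 12
net[4] = max(2+12-1, 6+6-1, 12+2-1, 8+0) = 13
net[5] = max(2+13-1, 6+12-1, 12+6-1, 8+2-1, 9+0) = 17
net[6] = max(2+17-1, 6+13-1, 12+12-1, 8+6-1, 9+2-1, 11+0) = 23
net[7] = max(2+23-1, 6+17-1, 12+13-1, …, 11+2-1, 23+0) = 24
net[8] = max(2+24-1, 6+23-1, 12+17-1, …, 23+2-1, 29+0) = 29
net[9] = max(2+29-1, 6+24-1, 12+23-1, …, 29+2-1, 32+0) = 34
net[10] = max(2+34-1, 6+29-1, 12+24-1, …, 32+2-1, 25+0) = 35
One optimal plan: pieces 3 + 3 + 3 + 1 (3 cuts) → 38 − 3 = 35.

35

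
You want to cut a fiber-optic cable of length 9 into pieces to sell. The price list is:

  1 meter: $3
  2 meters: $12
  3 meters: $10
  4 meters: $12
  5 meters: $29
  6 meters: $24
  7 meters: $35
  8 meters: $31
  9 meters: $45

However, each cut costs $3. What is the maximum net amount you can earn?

Let v[k] be the best obtainable value from length k. For each k, try every first piece i and keep the best of price[i] + v[k−i] minus the 3 cut fee when i<k.
v[1] = 3
v[2] = max(3+3-3, 12+0) = 12
v[3] = max(3+12-3, 12+3-3, 10+0) = 12
v[4] = max(3+12-3, 12+12-3, 10+3-3, 12+0) = 21
v[5] = max(3+21-3, 12+12-3, 10+12-3, 12+3-3, 29+0) = 29
v[6] = max(3+29-3, 12+21-3, 10+12-3, 12+12-3, 29+3-3, 24+0) = 30
v[7] = max(3+30-3, 12+29-3, 10+21-3, …, 24+3-3, 35+0) = 38
v[8] = max(3+38-3, 12+30-3, 10+29-3, …, 35+3-3, 31+0) = 39
v[9] = max(3+39-3, 12+38-3, 10+30-3, …, 31+3-3, 45+0) = 47
One optimal plan: pieces 5 + 2 + 2 (2 cuts) → $53 − $6 = $47.

47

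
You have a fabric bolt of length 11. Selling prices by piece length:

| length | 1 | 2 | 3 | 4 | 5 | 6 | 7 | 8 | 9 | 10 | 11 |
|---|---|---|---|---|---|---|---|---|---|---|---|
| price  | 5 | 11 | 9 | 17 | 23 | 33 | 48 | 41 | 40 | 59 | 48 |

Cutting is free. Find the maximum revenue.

Consider every possible first cut. v[k] is the best of p[i]+v[k−i] over all sellable i≤k.
v[1] = 5
v[2] = 11
v[3] = 16  (first piece 1, then v[2]=11)
v[4] = 22  (first piece 2, then v[2]=11)
v[5] = 27  (first piece 1, then v[4]=22)
v[6] = 33  (first piece 2, then v[4]=22)
v[7] = 48
v[8] = 53  (first piece 1, then v[7]=48)
v[9] = 59  (first piece 2, then v[7]=48)
v[10] = 64  (first piece 1, then v[9]=59)
v[11] = 70  (first piece 2, then v[9]=59)
One optimal cutting: 7 + 2 + 2 → $48 + $11 + $11 = $70.

70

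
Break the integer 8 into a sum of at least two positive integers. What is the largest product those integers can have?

Let P[k] be the best product for length k (with at least one cut). For each first piece i, the rest contributes max(k−i, P[k−i]).
Small cases: P[2]=1.
P[3] = max(1×2, 2×1) = 2
P[4] = max(1×3, 2×2, 3×1) = 4
P[5] = max(1×4, 2×3, 3×2, 4×1) = 6
P[6] = max(1×6, 2×4, 3×3, 4×2, 5×1) = 9
P[7] = max(1×9, 2×6, 3×4, 4×3, 5×2, 6×1) = 12
P[8] = max(1×12, 2×9, 3×6, …, 6×2, 7×1) = 18
One optimal split: 3 + 3 + 2; product 3×3×2 = 18.

18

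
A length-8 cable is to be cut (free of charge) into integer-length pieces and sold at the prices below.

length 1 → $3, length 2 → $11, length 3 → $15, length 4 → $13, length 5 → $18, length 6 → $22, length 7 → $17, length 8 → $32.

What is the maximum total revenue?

Let v[k] be the best obtainable value from length k. For each k, try every first piece i and keep the best of price[i] + v[k−i].
v[1] = 3
v[2] = max(3+3, 11+0) = 11
v[3] = max(3+11, 11+3, 15+0) = 15
v[4] = max(3+15, 11+11, 15+3, 13+0) = 22
v[5] = max(3+22, 11+15, 15+11, 13+3, 18+0) = 26
v[6] = max(3+26, 11+22, 15+15, 13+11, 18+3, 22+0) = 33
v[7] = max(3+33, 11+26, 15+22, …, 22+3, 17+0) = 37
v[8] = max(3+37, 11+33, 15+26, …, 17+3, 32+0) = 44
One optimal cutting: 2 + 2 + 2 + 2 → $11 + $11 + $11 + $11 = $44.

44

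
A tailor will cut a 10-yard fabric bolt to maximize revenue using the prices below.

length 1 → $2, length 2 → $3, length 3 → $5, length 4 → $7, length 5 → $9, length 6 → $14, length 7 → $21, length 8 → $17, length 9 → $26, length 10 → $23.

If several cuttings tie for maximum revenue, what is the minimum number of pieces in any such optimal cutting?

Let r[k] be the best obtainable value from length k. For each k, try every first piece i and keep the best of price[i] + r[k−i].
r[1] = 2
r[2] = 4  (first piece 1, then r[1]=2)
r[3] = 6  (first piece 1, then r[2]=4)
r[4] = 8  (first piece 1, then r[3]=6)
r[5] = 10  (first piece 1, then r[4]=8)
r[6] = 14
r[7] = 21
r[8] = 23  (first piece 1, then r[7]=21)
r[9] = 26
r[10] = 28  (first piece 1, then r[9]=26)
Maximum revenue is $28.
Now minimize piece count subject to staying optimal: for each k, pieces[k] = 1 + min over i with p[i]+r[k−i]=r[k] of pieces[k−i].
pieces[7] = 1
pieces[8] = 2
pieces[9] = 1
pieces[10] = 2

2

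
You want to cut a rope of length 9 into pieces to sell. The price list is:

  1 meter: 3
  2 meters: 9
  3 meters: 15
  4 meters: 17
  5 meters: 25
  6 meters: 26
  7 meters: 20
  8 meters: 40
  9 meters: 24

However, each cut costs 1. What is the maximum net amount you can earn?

Consider every possible first cut. r[k] is the best of p[i]+r[k−i] over all sellable i≤k, charging 1 whenever i<k.
r[1] = 3
r[2] = 9
r[3] = 15
r[4] = 17  (first piece 1, then r[3]=15)
r[5] = 25
r[6] = 29  (first piece 3, then r[3]=15)
r[7] = 33  (first piece 2, then r[5]=25)
r[8] = 40
r[9] = 43  (first piece 3, then r[6]=29)
One optimal plan: pieces 3 + 3 + 3 (2 cuts) → 45 − 2 = 43.

43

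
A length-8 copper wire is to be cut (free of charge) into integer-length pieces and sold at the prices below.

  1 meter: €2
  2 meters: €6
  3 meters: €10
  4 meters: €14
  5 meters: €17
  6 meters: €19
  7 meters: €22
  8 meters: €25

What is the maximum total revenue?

Let r[k] be the best obtainable value from length k. For each k, try every first piece i and keep the best of price[i] + r[k−i].
r[1] = 2
r[2] = max(2+2, 6+0) = 6
r[3] = max(2+6, 6+2, 10+0) = 10
r[4] = max(2+10, 6+6, 10+2, 14+0) = 14
r[5] = max(2+14, 6+10, 10+6, 14+2, 17+0) = 17
r[6] = max(2+17, 6+14, 10+10, 14+6, 17+2, 19+0) = 20
r[7] = max(2+20, 6+17, 10+14, …, 19+2, 22+0) = 24
r[8] = max(2+24, 6+20, 10+17, …, 22+2, 25+0) = 28
One optimal cutting: 4 + 4 → €14 + €14 = €28.

28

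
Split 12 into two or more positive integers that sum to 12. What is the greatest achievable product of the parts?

81

Fill P[k] for k=2..12: at each k try every first piece i and multiply by the better of (k−i) uncut or P[k−i].
P[2] = 1*max(1,0) = 1*1 = 1
P[3] = 1*max(2,1) = 1*2 = 2
P[4] = 2*max(2,1) = 2*2 = 4
P[5] = 2*max(3,2) = 2*3 = 6
P[6] = 3*max(3,2) = 3*3 = 9
P[7] = 2*max(5,6) = 2*6 = 12
P[8] = 2*max(6,9) = 2*9 = 18
P[9] = 3*max(6,9) = 3*9 = 27
P[10] = 2*max(8,18) = 2*18 = 36
P[11] = 2*max(9,27) = 2*27 = 54
P[12] = 3*max(9,27) = 3*27 = 81
One optimal split: 3 + 3 + 3 + 3; product 3*3*3*3 = 81.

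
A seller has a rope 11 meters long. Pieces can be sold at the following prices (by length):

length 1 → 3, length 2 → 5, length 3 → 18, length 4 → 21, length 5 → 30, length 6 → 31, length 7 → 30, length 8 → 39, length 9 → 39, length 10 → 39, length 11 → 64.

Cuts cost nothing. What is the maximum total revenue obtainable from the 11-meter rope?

66

Consider every possible first cut. best[k] is the best of p[i]+best[k−i] over all sellable i≤k.
best[1] = 3
best[2] = 6  (first piece 1, then best[1]=3)
best[3] = 18
best[4] = 21  (first piece 1, then best[3]=18)
best[5] = 30
best[6] = 36  (first piece 3, then best[3]=18)
best[7] = 39  (first piece 1, then best[6]=36)
best[8] = 48  (first piece 3, then best[5]=30)
best[9] = 54  (first piece 3, then best[6]=36)
best[10] = 60  (first piece 5, then best[5]=30)
best[11] = 66  (first piece 3, then best[8]=48)
One optimal cutting: 5 + 3 + 3 → 30 + 18 + 18 = 66.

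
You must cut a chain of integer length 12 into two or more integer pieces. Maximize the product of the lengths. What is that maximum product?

Let g[k] be the best product for length k (with at least one cut). For each first piece i, the rest contributes max(k−i, g[k−i]).
Small cases: g[2]=1, g[3]=2, g[4]=4, g[5]=6, g[6]=9, g[7]=12.
g[8] = 2×max(6,9) = 2×9 = 18
g[9] = 3×max(6,9) = 3×9 = 27
g[10] = 2×max(8,18) = 2×18 = 36
g[11] = 2×max(9,27) = 2×27 = 54
g[12] = 3×max(9,27) = 3×27 = 81
One optimal split: 3 + 3 + 3 + 3; product 3×3×3×3 = 81.

81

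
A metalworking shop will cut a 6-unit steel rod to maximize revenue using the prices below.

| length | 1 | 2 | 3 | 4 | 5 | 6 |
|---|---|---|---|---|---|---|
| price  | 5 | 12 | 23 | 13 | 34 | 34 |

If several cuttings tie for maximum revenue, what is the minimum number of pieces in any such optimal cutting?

2

Build r[k] bottom-up: r[k] = max over allowed piece i of (p[i] + r[k−i]).
r[1] = 5
r[2] = 12
r[3] = 23
r[4] = 28  (first piece 1, then r[3]=23)
r[5] = 35  (first piece 2, then r[3]=23)
r[6] = 46  (first piece 3, then r[3]=23)
Maximum revenue is $46.
Now minimize piece count subject to staying optimal: for each k, pieces[k] = 1 + min over i with p[i]+r[k−i]=r[k] of pieces[k−i].
pieces[3] = 1
pieces[4] = 2
pieces[5] = 2
pieces[6] = 2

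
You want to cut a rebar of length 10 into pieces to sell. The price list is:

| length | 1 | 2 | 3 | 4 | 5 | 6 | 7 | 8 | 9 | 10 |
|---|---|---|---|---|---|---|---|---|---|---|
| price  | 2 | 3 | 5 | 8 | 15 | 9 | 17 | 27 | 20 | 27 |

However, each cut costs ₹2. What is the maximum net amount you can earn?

Let v[k] be the best obtainable value from length k. For each k, try every first piece i and keep the best of price[i] + v[k−i] minus the 2 cut fee when i<k.
v[1] = 2
v[2] = 3
v[3] = 5
v[4] = 8
v[5] = 15
v[6] = 15  (first piece 1, then v[5]=15)
v[7] = 17
v[8] = 27
v[9] = 27  (first piece 1, then v[8]=27)
v[10] = 28  (first piece 2, then v[8]=27)
One optimal plan: pieces 8 + 2 (1 cut) → ₹30 − ₹2 = ₹28.

28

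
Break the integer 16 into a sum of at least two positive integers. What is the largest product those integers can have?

Define g[k] = max over 1≤i<k of i · max(k−i, g[k−i]); the inner max lets the remainder stay uncut if that's better.
g[2] = 1×max(1,0) = 1×1 = 1
g[3] = 1×max(2,1) = 1×2 = 2
g[4] = 2×max(2,1) = 2×2 = 4
g[5] = 2×max(3,2) = 2×3 = 6
g[6] = 3×max(3,2) = 3×3 = 9
g[7] = 2×max(5,6) = 2×6 = 12
g[8] = 2×max(6,9) = 2×9 = 18
g[9] = 3×max(6,9) = 3×9 = 27
g[10] = 2×max(8,18) = 2×18 = 36
g[11] = 2×max(9,27) = 2×27 = 54
g[12] = 3×max(9,27) = 3×27 = 81
g[13] = 2×max(11,54) = 2×54 = 108
g[14] = 2×max(12,81) = 2×81 = 162
g[15] = 3×max(12,81) = 3×81 = 243
g[16] = 2×max(14,162) = 2×162 = 324
One optimal split: 3 + 3 + 3 + 3 + 2 + 2; product 3×3×3×3×2×2 = 324.

324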